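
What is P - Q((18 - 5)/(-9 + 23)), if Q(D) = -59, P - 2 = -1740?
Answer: -1679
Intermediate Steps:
P = -1738 (P = 2 - 1740 = -1738)
P - Q((18 - 5)/(-9 + 23)) = -1738 - 1*(-59) = -1738 + 59 = -1679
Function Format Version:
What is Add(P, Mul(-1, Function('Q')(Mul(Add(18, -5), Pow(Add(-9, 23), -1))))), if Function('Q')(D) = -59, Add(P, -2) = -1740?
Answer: -1679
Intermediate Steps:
P = -1738 (P = Add(2, -1740) = -1738)
Add(P, Mul(-1, Function('Q')(Mul(Add(18, -5), Pow(Add(-9, 23), -1))))) = Add(-1738, Mul(-1, -59)) = Add(-1738, 59) = -1679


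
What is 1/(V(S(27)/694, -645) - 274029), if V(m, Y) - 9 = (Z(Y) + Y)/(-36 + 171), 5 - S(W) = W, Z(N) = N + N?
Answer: -3/822103 ≈ -3.6492e-6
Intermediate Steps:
Z(N) = 2*N
S(W) = 5 - W
V(m, Y) = 9 + Y/45 (V(m, Y) = 9 + (2*Y + Y)/(-36 + 171) = 9 + (3*Y)/135 = 9 + (3*Y)*(1/135) = 9 + Y/45)
1/(V(S(27)/694, -645) - 274029) = 1/((9 + (1/45)*(-645)) - 274029) = 1/((9 - 43/3) - 274029) = 1/(-16/3 - 274029) = 1/(-822103/3) = -3/822103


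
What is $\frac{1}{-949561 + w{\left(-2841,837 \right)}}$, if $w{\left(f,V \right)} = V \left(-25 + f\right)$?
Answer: $- \frac{1}{3348403} \approx -2.9865 \cdot 10^{-7}$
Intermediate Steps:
$\frac{1}{-949561 + w{\left(-2841,837 \right)}} = \frac{1}{-949561 + 837 \left(-25 - 2841\right)} = \frac{1}{-949561 + 837 \left(-2866\right)} = \frac{1}{-949561 - 2398842} = \frac{1}{-3348403} = - \frac{1}{3348403}$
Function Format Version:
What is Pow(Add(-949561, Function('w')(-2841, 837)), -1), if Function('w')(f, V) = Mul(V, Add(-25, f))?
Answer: Rational(-1, 3348403) ≈ -2.9865e-7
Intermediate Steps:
Pow(Add(-949561, Function('w')(-2841, 837)), -1) = Pow(Add(-949561, Mul(837, Add(-25, -2841))), -1) = Pow(Add(-949561, Mul(837, -2866)), -1) = Pow(Add(-949561, -2398842), -1) = Pow(-3348403, -1) = Rational(-1, 3348403)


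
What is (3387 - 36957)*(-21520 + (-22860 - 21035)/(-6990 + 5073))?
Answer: 153713094850/213 ≈ 7.2166e+8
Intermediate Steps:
(3387 - 36957)*(-21520 + (-22860 - 21035)/(-6990 + 5073)) = -33570*(-21520 - 43895/(-1917)) = -33570*(-21520 - 43895*(-1/1917)) = -33570*(-21520 + 43895/1917) = -33570*(-41209945/1917) = 153713094850/213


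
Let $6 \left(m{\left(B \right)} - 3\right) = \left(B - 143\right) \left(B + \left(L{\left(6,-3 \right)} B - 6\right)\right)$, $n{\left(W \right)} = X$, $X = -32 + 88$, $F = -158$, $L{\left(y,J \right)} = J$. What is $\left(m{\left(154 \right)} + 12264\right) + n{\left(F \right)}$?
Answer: $\frac{35242}{3} \approx 11747.0$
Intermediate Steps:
$X = 56$
$n{\left(W \right)} = 56$
$m{\left(B \right)} = 3 + \frac{\left(-143 + B\right) \left(-6 - 2 B\right)}{6}$ ($m{\left(B \right)} = 3 + \frac{\left(B - 143\right) \left(B - \left(6 + 3 B\right)\right)}{6} = 3 + \frac{\left(-143 + B\right) \left(B - \left(6 + 3 B\right)\right)}{6} = 3 + \frac{\left(-143 + B\right) \left(-6 - 2 B\right)}{6}$)
$\left(m{\left(154 \right)} + 12264\right) + n{\left(F \right)} = \left(\left(146 - \frac{154^{2}}{3} + \frac{140}{3} \cdot 154\right) + 12264\right) + 56 = \left(\left(146 - \frac{23716}{3} + \frac{21560}{3}\right) + 12264\right) + 56 = \left(- \frac{1718}{3} + 12264\right) + 56 = \frac{35074}{3} + 56 = \frac{35242}{3}$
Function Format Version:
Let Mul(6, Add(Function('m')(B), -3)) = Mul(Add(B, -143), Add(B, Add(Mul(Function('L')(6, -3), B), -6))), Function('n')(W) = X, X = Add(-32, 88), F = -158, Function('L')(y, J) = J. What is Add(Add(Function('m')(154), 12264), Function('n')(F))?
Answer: Rational(35242, 3) ≈ 11747.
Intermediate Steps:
X = 56
Function('n')(W) = 56
Function('m')(B) = Add(3, Mul(Rational(1, 6), Add(-143, B), Add(-6, Mul(-2, B)))) (Function('m')(B) = Add(3, Mul(Rational(1, 6), Mul(Add(B, -143), Add(B, Add(Mul(-3, B), -6))))) = Add(3, Mul(Rational(1, 6), Mul(Add(-143, B), Add(B, Add(-6, Mul(-3, B)))))) = Add(3, Mul(Rational(1, 6), Mul(Add(-143, B), Add(-6, Mul(-2, B))))) = Add(3, Mul(Rational(1, 6), Add(-143, B), Add(-6, Mul(-2, B)))))
Add(Add(Function('m')(154), 12264), Function('n')(F)) = Add(Add(Add(146, Mul(Rational(-1, 3), Pow(154, 2)), Mul(Rational(140, 3), 154)), 12264), 56) = Add(Add(Add(146, Mul(Rational(-1, 3), 23716), Rational(21560, 3)), 12264), 56) = Add(Add(Add(146, Rational(-23716, 3), Rational(21560, 3)), 12264), 56) = Add(Add(Rational(-1718, 3), 12264), 56) = Add(Rational(35074, 3), 56) = Rational(35242, 3)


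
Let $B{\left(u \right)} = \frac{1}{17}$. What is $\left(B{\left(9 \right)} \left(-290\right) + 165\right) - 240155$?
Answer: $- \frac{4080120}{17} \approx -2.4001 \cdot 10^{5}$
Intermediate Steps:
$B{\left(u \right)} = \frac{1}{17}$
$\left(B{\left(9 \right)} \left(-290\right) + 165\right) - 240155 = \left(\frac{1}{17} \left(-290\right) + 165\right) - 240155 = \left(- \frac{290}{17} + 165\right) - 240155 = \frac{2515}{17} - 240155 = - \frac{4080120}{17}$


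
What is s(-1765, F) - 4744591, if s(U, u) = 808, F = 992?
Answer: -4743783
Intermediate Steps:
s(-1765, F) - 4744591 = 808 - 4744591 = -4743783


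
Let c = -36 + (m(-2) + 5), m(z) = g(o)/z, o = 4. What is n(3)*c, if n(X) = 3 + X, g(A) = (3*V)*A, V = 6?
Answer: -402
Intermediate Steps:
g(A) = 18*A (g(A) = (3*6)*A = 18*A)
m(z) = 72/z (m(z) = (18*4)/z = 72/z)
c = -67 (c = -36 + (72/(-2) + 5) = -36 + (72*(-½) + 5) = -36 + (-36 + 5) = -36 - 31 = -67)
n(3)*c = (3 + 3)*(-67) = 6*(-67) = -402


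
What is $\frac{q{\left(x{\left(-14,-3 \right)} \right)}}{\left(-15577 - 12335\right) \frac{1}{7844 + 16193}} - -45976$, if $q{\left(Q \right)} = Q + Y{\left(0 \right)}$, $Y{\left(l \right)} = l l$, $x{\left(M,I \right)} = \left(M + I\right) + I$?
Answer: $\frac{320940713}{6978} \approx 45993.0$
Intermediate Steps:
$x{\left(M,I \right)} = M + 2 I$ ($x{\left(M,I \right)} = \left(I + M\right) + I = M + 2 I$)
$Y{\left(l \right)} = l^{2}$
$q{\left(Q \right)} = Q$ ($q{\left(Q \right)} = Q + 0^{2} = Q + 0 = Q$)
$\frac{q{\left(x{\left(-14,-3 \right)} \right)}}{\left(-15577 - 12335\right) \frac{1}{7844 + 16193}} - -45976 = \frac{-14 + 2 \left(-3\right)}{\left(-15577 - 12335\right) \frac{1}{7844 + 16193}} - -45976 = \frac{-14 - 6}{\left(-27912\right) \frac{1}{24037}} + 45976 = - \frac{20}{\left(-27912\right) \frac{1}{24037}} + 45976 = - \frac{20}{- \frac{27912}{24037}} + 45976 = \left(-20\right) \left(- \frac{24037}{27912}\right) + 45976 = \frac{120185}{6978} + 45976 = \frac{320940713}{6978}$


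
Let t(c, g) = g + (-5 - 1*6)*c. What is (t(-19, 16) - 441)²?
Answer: 46656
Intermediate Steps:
t(c, g) = g - 11*c (t(c, g) = g + (-5 - 6)*c = g - 11*c)
(t(-19, 16) - 441)² = ((16 - 11*(-19)) - 441)² = ((16 + 209) - 441)² = (225 - 441)² = (-216)² = 46656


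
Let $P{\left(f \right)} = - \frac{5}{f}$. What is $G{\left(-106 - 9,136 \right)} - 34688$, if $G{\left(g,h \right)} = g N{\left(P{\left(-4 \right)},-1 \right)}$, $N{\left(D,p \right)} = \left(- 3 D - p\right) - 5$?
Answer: $- \frac{135187}{4} \approx -33797.0$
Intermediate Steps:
$N{\left(D,p \right)} = -5 - p - 3 D$ ($N{\left(D,p \right)} = \left(- p - 3 D\right) - 5 = -5 - p - 3 D$)
$G{\left(g,h \right)} = - \frac{31 g}{4}$ ($G{\left(g,h \right)} = g \left(-5 - -1 - 3 \left(- \frac{5}{-4}\right)\right) = g \left(-5 + 1 - 3 \left(\left(-5\right) \left(- \frac{1}{4}\right)\right)\right) = g \left(-5 + 1 - \frac{15}{4}\right) = g \left(- \frac{31}{4}\right) = - \frac{31 g}{4}$)
$G{\left(-106 - 9,136 \right)} - 34688 = - \frac{31 \left(-106 - 9\right)}{4} - 34688 = \left(- \frac{31}{4}\right) \left(-115\right) - 34688 = \frac{3565}{4} - 34688 = - \frac{135187}{4}$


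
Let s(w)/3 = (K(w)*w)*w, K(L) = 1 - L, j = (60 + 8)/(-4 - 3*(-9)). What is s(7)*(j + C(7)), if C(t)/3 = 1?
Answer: -120834/23 ≈ -5253.6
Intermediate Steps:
C(t) = 3 (C(t) = 3*1 = 3)
j = 68/23 (j = 68/(-4 + 27) = 68/23 ≈ 2.9565)
s(w) = 3*w²*(1 - w) (s(w) = 3*(((1 - w)*w)*w) = 3*((w*(1 - w))*w) = 3*(w²*(1 - w)) = 3*w²*(1 - w))
s(7)*(j + C(7)) = (3*7²*(1 - 1*7))*(68/23 + 3) = (3*49*(1 - 7))*(137/23) = (3*49*(-6))*(137/23) = -882*137/23 = -120834/23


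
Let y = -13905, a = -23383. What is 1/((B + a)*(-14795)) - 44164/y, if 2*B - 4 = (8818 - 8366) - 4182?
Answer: 3299179496677/1038744019170 ≈ 3.1761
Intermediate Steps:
B = -1863 (B = 2 + ((8818 - 8366) - 4182)/2 = 2 + (452 - 4182)/2 = 2 + (½)*(-3730) = 2 - 1865 = -1863)
1/((B + a)*(-14795)) - 44164/y = 1/(-1863 - 23383*(-14795)) - 44164/(-13905) = -1/14795/(-25246) - 44164*(-1/13905) = -1/25246*(-1/14795) + 44164/13905 = 1/373514570 + 44164/13905 = 3299179496677/1038744019170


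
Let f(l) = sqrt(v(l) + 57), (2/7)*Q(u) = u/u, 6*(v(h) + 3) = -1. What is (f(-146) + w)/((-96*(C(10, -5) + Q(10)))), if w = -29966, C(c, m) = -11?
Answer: -14983/360 + sqrt(1938)/4320 ≈ -41.609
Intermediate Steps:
v(h) = -19/6 (v(h) = -3 + (1/6)*(-1) = -3 - 1/6 = -19/6)
Q(u) = 7/2 (Q(u) = 7*(u/u)/2 = (7/2)*1 = 7/2)
f(l) = sqrt(1938)/6 (f(l) = sqrt(-19/6 + 57) = sqrt(323/6) = sqrt(1938)/6)
(f(-146) + w)/((-96*(C(10, -5) + Q(10)))) = (sqrt(1938)/6 - 29966)/((-96*(-11 + 7/2))) = (-29966 + sqrt(1938)/6)/((-96*(-15/2))) = (-29966 + sqrt(1938)/6)/720 = (-29966 + sqrt(1938)/6)*(1/720) = -14983/360 + sqrt(1938)/4320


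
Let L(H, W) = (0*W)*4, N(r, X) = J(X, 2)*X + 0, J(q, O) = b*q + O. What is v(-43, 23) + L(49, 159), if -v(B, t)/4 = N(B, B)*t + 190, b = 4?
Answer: -673280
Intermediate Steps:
J(q, O) = O + 4*q (J(q, O) = 4*q + O = O + 4*q)
N(r, X) = X*(2 + 4*X) (N(r, X) = (2 + 4*X)*X + 0 = X*(2 + 4*X) + 0 = X*(2 + 4*X))
L(H, W) = 0 (L(H, W) = 0*4 = 0)
v(B, t) = -760 - 8*B*t*(1 + 2*B) (v(B, t) = -4*((2*B*(1 + 2*B))*t + 190) = -4*(2*B*t*(1 + 2*B) + 190) = -4*(190 + 2*B*t*(1 + 2*B)) = -760 - 8*B*t*(1 + 2*B))
v(-43, 23) + L(49, 159) = (-760 - 8*(-43)*23*(1 + 2*(-43))) + 0 = (-760 - 8*(-43)*23*(1 - 86)) + 0 = (-760 - 8*(-43)*23*(-85)) + 0 = (-760 - 672520) + 0 = -673280 + 0 = -673280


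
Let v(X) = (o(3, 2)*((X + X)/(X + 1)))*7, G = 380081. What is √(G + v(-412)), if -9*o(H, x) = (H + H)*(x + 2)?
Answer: √64197340873/411 ≈ 616.48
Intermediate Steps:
o(H, x) = -2*H*(2 + x)/9 (o(H, x) = -(H + H)*(x + 2)/9 = -2*H*(2 + x)/9)
v(X) = -112*X/(3*(1 + X)) (v(X) = ((-2/9*3*(2 + 2))*((X + X)/(X + 1)))*7 = ((-2/9*3*4)*((2*X)/(1 + X)))*7 = -16*X/(3*(1 + X))*7 = -112*X/(3*(1 + X)))
√(G + v(-412)) = √(380081 - 112*(-412)/(3 + 3*(-412))) = √(380081 - 112*(-412)/(3 - 1236)) = √(380081 - 112*(-412)/(-1233)) = √(380081 - 112*(-412)*(-1/1233)) = √(380081 - 46144/1233) = √(468593729/1233) = √64197340873/411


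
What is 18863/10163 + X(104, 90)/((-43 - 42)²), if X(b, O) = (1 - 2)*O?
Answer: 27074101/14685535 ≈ 1.8436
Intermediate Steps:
X(b, O) = -O
18863/10163 + X(104, 90)/((-43 - 42)²) = 18863/10163 + (-1*90)/((-43 - 42)²) = 18863*(1/10163) - 90/((-85)²) = 18863/10163 - 90/7225 = 18863/10163 - 90*1/7225 = 18863/10163 - 18/1445 = 27074101/14685535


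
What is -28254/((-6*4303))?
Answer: 4709/4303 ≈ 1.0944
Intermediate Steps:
-28254/((-6*4303)) = -28254/(-25818) = -28254*(-1/25818) = 4709/4303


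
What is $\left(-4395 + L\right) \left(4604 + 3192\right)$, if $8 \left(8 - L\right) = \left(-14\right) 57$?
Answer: $-33423401$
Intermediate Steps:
$L = \frac{431}{4}$ ($L = 8 - \frac{\left(-14\right) 57}{8} = 8 - - \frac{399}{4} = 8 + \frac{399}{4} = \frac{431}{4} \approx 107.75$)
$\left(-4395 + L\right) \left(4604 + 3192\right) = \left(-4395 + \frac{431}{4}\right) \left(4604 + 3192\right) = \left(- \frac{17149}{4}\right) 7796 = -33423401$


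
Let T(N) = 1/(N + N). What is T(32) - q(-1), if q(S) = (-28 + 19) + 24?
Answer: -959/64 ≈ -14.984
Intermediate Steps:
T(N) = 1/(2*N)
q(S) = 15 (q(S) = -9 + 24 = 15)
T(32) - q(-1) = (½)/32 - 1*15 = (½)*(1/32) - 15 = 1/64 - 15 = -959/64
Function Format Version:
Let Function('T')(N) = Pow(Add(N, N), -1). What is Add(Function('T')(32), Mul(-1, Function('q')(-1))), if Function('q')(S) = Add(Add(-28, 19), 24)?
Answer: Rational(-959, 64) ≈ -14.984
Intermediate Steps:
Function('T')(N) = Mul(Rational(1, 2), Pow(N, -1)) (Function('T')(N) = Pow(Mul(2, N), -1) = Mul(Rational(1, 2), Pow(N, -1)))
Function('q')(S) = 15 (Function('q')(S) = Add(-9, 24) = 15)
Add(Function('T')(32), Mul(-1, Function('q')(-1))) = Add(Mul(Rational(1, 2), Pow(32, -1)), Mul(-1, 15)) = Add(Mul(Rational(1, 2), Rational(1, 32)), -15) = Add(Rational(1, 64), -15) = Rational(-959, 64)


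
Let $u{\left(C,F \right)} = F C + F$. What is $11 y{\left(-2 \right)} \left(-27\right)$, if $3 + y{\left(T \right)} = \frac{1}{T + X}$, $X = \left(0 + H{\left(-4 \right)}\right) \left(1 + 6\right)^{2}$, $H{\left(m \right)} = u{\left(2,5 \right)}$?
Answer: $\frac{652806}{733} \approx 890.59$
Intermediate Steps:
$u{\left(C,F \right)} = F + C F$ ($u{\left(C,F \right)} = C F + F = F + C F$)
$H{\left(m \right)} = 15$ ($H{\left(m \right)} = 5 \left(1 + 2\right) = 5 \cdot 3 = 15$)
$X = 735$ ($X = \left(0 + 15\right) \left(1 + 6\right)^{2} = 15 \cdot 7^{2} = 15 \cdot 49 = 735$)
$y{\left(T \right)} = -3 + \frac{1}{735 + T}$ ($y{\left(T \right)} = -3 + \frac{1}{T + 735} = -3 + \frac{1}{735 + T}$)
$11 y{\left(-2 \right)} \left(-27\right) = 11 \frac{-2204 - -6}{735 - 2} \left(-27\right) = 11 \frac{-2204 + 6}{733} \left(-27\right) = 11 \cdot \frac{1}{733} \left(-2198\right) \left(-27\right) = 11 \left(- \frac{2198}{733}\right) \left(-27\right) = \left(- \frac{24178}{733}\right) \left(-27\right) = \frac{652806}{733}$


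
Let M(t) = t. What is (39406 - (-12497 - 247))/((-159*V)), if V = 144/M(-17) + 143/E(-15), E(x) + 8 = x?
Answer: 20390650/913137 ≈ 22.330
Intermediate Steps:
E(x) = -8 + x
V = -5743/391 (V = 144/(-17) + 143/(-8 - 15) = 144*(-1/17) + 143/(-23) = -144/17 + 143*(-1/23) = -144/17 - 143/23 = -5743/391 ≈ -14.688)
(39406 - (-12497 - 247))/((-159*V)) = (39406 - (-12497 - 247))/((-159*(-5743/391))) = (39406 - 1*(-12744))/(913137/391) = (39406 + 12744)*(391/913137) = 52150*(391/913137) = 20390650/913137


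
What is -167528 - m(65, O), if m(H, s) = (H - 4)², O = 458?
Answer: -171249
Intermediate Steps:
m(H, s) = (-4 + H)²
-167528 - m(65, O) = -167528 - (-4 + 65)² = -167528 - 1*61² = -167528 - 1*3721 = -167528 - 3721 = -171249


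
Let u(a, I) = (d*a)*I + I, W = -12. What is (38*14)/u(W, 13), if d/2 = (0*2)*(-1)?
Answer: 532/13 ≈ 40.923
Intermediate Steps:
d = 0 (d = 2*((0*2)*(-1)) = 2*(0*(-1)) = 2*0 = 0)
u(a, I) = I (u(a, I) = (0*a)*I + I = 0*I + I = 0 + I = I)
(38*14)/u(W, 13) = (38*14)/13 = 532*(1/13) = 532/13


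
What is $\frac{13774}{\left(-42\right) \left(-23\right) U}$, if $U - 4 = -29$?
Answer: $- \frac{6887}{12075} \approx -0.57035$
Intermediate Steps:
$U = -25$ ($U = 4 - 29 = -25$)
$\frac{13774}{\left(-42\right) \left(-23\right) U} = \frac{13774}{\left(-42\right) \left(-23\right) \left(-25\right)} = \frac{13774}{966 \left(-25\right)} = \frac{13774}{-24150} = 13774 \left(- \frac{1}{24150}\right) = - \frac{6887}{12075}$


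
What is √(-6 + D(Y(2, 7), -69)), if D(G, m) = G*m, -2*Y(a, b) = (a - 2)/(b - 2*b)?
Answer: I*√6 ≈ 2.4495*I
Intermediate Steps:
Y(a, b) = (-2 + a)/(2*b) (Y(a, b) = -(a - 2)/(2*(b - 2*b)) = -(-2 + a)/(2*((-b))) = -(-2 + a)*(-1/b)/2 = -(-1)*(-2 + a)/(2*b) = (-2 + a)/(2*b))
√(-6 + D(Y(2, 7), -69)) = √(-6 + ((½)*(-2 + 2)/7)*(-69)) = √(-6 + ((½)*(⅐)*0)*(-69)) = √(-6 + 0*(-69)) = √(-6 + 0) = √(-6) = I*√6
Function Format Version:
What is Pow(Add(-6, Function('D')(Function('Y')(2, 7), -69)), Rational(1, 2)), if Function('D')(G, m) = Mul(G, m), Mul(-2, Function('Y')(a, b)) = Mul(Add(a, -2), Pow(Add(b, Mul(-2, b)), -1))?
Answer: Mul(I, Pow(6, Rational(1, 2))) ≈ Mul(2.4495, I)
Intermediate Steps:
Function('Y')(a, b) = Mul(Rational(1, 2), Pow(b, -1), Add(-2, a)) (Function('Y')(a, b) = Mul(Rational(-1, 2), Mul(Add(a, -2), Pow(Add(b, Mul(-2, b)), -1))) = Mul(Rational(-1, 2), Mul(Add(-2, a), Pow(Mul(-1, b), -1))) = Mul(Rational(-1, 2), Mul(Add(-2, a), Mul(-1, Pow(b, -1)))) = Mul(Rational(-1, 2), Mul(-1, Pow(b, -1), Add(-2, a))) = Mul(Rational(1, 2), Pow(b, -1), Add(-2, a)))
Pow(Add(-6, Function('D')(Function('Y')(2, 7), -69)), Rational(1, 2)) = Pow(Add(-6, Mul(Mul(Rational(1, 2), Pow(7, -1), Add(-2, 2)), -69)), Rational(1, 2)) = Pow(Add(-6, Mul(Mul(Rational(1, 2), Rational(1, 7), 0), -69)), Rational(1, 2)) = Pow(Add(-6, Mul(0, -69)), Rational(1, 2)) = Pow(Add(-6, 0), Rational(1, 2)) = Pow(-6, Rational(1, 2)) = Mul(I, Pow(6, Rational(1, 2)))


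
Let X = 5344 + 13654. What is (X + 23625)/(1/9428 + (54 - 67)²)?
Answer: 57407092/227619 ≈ 252.21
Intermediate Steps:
X = 18998
(X + 23625)/(1/9428 + (54 - 67)²) = (18998 + 23625)/(1/9428 + (54 - 67)²) = 42623/(1/9428 + (-13)²) = 42623/(1/9428 + 169) = 42623/(1593333/9428) = 42623*(9428/1593333) = 57407092/227619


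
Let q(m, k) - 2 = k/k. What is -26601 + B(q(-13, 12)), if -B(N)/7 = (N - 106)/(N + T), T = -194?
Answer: -5081512/191 ≈ -26605.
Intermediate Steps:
q(m, k) = 3 (q(m, k) = 2 + k/k = 2 + 1 = 3)
B(N) = -7*(-106 + N)/(-194 + N) (B(N) = -7*(N - 106)/(N - 194) = -7*(-106 + N)/(-194 + N))
-26601 + B(q(-13, 12)) = -26601 + 7*(106 - 1*3)/(-194 + 3) = -26601 + 7*(106 - 3)/(-191) = -26601 + 7*(-1/191)*103 = -26601 - 721/191 = -5081512/191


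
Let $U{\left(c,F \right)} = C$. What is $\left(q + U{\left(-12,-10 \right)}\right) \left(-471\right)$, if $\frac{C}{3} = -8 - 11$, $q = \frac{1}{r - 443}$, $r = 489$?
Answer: $\frac{1234491}{46} \approx 26837.0$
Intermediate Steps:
$q = \frac{1}{46}$ ($q = \frac{1}{489 - 443} = \frac{1}{46} \approx 0.021739$)
$C = -57$ ($C = 3 \left(-8 - 11\right) = 3 \left(-19\right) = -57$)
$U{\left(c,F \right)} = -57$
$\left(q + U{\left(-12,-10 \right)}\right) \left(-471\right) = \left(\frac{1}{46} - 57\right) \left(-471\right) = \left(- \frac{2621}{46}\right) \left(-471\right) = \frac{1234491}{46}$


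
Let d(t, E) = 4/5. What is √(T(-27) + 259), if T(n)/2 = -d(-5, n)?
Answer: 3*√715/5 ≈ 16.044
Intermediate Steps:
d(t, E) = ⅘ (d(t, E) = 4*(⅕) = ⅘)
T(n) = -8/5 (T(n) = 2*(-1*⅘) = 2*(-⅘) = -8/5)
√(T(-27) + 259) = √(-8/5 + 259) = √(1287/5) = 3*√715/5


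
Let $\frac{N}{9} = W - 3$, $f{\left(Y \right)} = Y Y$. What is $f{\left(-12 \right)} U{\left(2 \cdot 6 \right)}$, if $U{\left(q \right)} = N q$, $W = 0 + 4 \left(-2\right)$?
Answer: $-171072$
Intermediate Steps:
$W = -8$ ($W = 0 - 8 = -8$)
$f{\left(Y \right)} = Y^{2}$
$N = -99$ ($N = 9 \left(-8 - 3\right) = 9 \left(-11\right) = -99$)
$U{\left(q \right)} = - 99 q$
$f{\left(-12 \right)} U{\left(2 \cdot 6 \right)} = \left(-12\right)^{2} \left(- 99 \cdot 2 \cdot 6\right) = 144 \left(\left(-99\right) 12\right) = 144 \left(-1188\right) = -171072$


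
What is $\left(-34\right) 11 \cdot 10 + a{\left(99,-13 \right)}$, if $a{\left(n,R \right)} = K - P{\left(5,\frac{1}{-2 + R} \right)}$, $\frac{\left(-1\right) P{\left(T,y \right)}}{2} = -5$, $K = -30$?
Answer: $-3780$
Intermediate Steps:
$P{\left(T,y \right)} = 10$ ($P{\left(T,y \right)} = \left(-2\right) \left(-5\right) = 10$)
$a{\left(n,R \right)} = -40$ ($a{\left(n,R \right)} = -30 - 10 = -40$)
$\left(-34\right) 11 \cdot 10 + a{\left(99,-13 \right)} = \left(-34\right) 11 \cdot 10 - 40 = \left(-374\right) 10 - 40 = -3740 - 40 = -3780$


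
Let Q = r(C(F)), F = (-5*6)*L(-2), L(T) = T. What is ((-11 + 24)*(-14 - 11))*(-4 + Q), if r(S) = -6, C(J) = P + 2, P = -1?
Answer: 3250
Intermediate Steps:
F = 60 (F = -5*6*(-2) = -30*(-2) = 60)
C(J) = 1 (C(J) = -1 + 2 = 1)
Q = -6
((-11 + 24)*(-14 - 11))*(-4 + Q) = ((-11 + 24)*(-14 - 11))*(-4 - 6) = (13*(-25))*(-10) = -325*(-10) = 3250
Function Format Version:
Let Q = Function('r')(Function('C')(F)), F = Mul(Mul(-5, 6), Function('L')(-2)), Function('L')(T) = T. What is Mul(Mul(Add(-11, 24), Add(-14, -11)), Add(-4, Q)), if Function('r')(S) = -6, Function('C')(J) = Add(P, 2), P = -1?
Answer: 3250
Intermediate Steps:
F = 60 (F = Mul(Mul(-5, 6), -2) = Mul(-30, -2) = 60)
Function('C')(J) = 1 (Function('C')(J) = Add(-1, 2) = 1)
Q = -6
Mul(Mul(Add(-11, 24), Add(-14, -11)), Add(-4, Q)) = Mul(Mul(Add(-11, 24), Add(-14, -11)), Add(-4, -6)) = Mul(Mul(13, -25), -10) = Mul(-325, -10) = 3250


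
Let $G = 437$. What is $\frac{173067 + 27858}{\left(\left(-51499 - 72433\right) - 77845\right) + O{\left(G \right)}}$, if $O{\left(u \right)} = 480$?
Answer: $- \frac{66975}{67099} \approx -0.99815$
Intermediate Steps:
$\frac{173067 + 27858}{\left(\left(-51499 - 72433\right) - 77845\right) + O{\left(G \right)}} = \frac{173067 + 27858}{\left(\left(-51499 - 72433\right) - 77845\right) + 480} = \frac{200925}{\left(-123932 - 77845\right) + 480} = \frac{200925}{-201777 + 480} = \frac{200925}{-201297} = 200925 \left(- \frac{1}{201297}\right) = - \frac{66975}{67099}$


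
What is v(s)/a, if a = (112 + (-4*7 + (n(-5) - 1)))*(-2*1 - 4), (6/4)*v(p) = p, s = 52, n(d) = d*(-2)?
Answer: -52/837 ≈ -0.062127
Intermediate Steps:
n(d) = -2*d
v(p) = 2*p/3
a = -558 (a = (112 + (-4*7 + (-2*(-5) - 1)))*(-2*1 - 4) = (112 + (-28 + (10 - 1)))*(-2 - 4) = (112 + (-28 + 9))*(-6) = (112 - 19)*(-6) = 93*(-6) = -558)
v(s)/a = ((2/3)*52)/(-558) = (104/3)*(-1/558) = -52/837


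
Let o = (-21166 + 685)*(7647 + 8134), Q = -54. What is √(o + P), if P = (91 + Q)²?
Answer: 14*I*√1649027 ≈ 17978.0*I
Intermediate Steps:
o = -323210661 (o = -20481*15781 = -323210661)
P = 1369 (P = (91 - 54)² = 37² = 1369)
√(o + P) = √(-323210661 + 1369) = √(-323209292) = 14*I*√1649027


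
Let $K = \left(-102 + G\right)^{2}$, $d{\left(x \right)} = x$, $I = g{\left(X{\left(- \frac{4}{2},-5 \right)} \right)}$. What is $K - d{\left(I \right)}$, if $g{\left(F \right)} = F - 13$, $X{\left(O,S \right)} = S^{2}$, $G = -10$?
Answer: $12532$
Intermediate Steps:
$g{\left(F \right)} = -13 + F$
$I = 12$ ($I = -13 + \left(-5\right)^{2} = -13 + 25 = 12$)
$K = 12544$ ($K = \left(-102 - 10\right)^{2} = \left(-112\right)^{2} = 12544$)
$K - d{\left(I \right)} = 12544 - 12 = 12532$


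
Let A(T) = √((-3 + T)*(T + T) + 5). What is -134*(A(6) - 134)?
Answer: 17956 - 134*√41 ≈ 17098.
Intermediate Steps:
A(T) = √(5 + 2*T*(-3 + T)) (A(T) = √((-3 + T)*(2*T) + 5) = √(2*T*(-3 + T) + 5) = √(5 + 2*T*(-3 + T)))
-134*(A(6) - 134) = -134*(√(5 - 6*6 + 2*6²) - 134) = -134*(√(5 - 36 + 2*36) - 134) = -134*(√(5 - 36 + 72) - 134) = -134*(√41 - 134) = -134*(-134 + √41) = 17956 - 134*√41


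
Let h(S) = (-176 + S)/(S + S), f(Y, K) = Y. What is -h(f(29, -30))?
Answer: 147/58 ≈ 2.5345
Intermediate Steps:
h(S) = (-176 + S)/(2*S) (h(S) = (-176 + S)/((2*S)) = (-176 + S)*(1/(2*S)) = (-176 + S)/(2*S))
-h(f(29, -30)) = -(-176 + 29)/(2*29) = -(-147)/(2*29) = -1*(-147/58) = 147/58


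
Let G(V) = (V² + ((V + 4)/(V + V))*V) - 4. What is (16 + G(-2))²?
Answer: 289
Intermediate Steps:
G(V) = -2 + V² + V/2 (G(V) = (V² + ((4 + V)/((2*V)))*V) - 4 = (V² + ((4 + V)*(1/(2*V)))*V) - 4 = (V² + ((4 + V)/(2*V))*V) - 4 = (V² + (2 + V/2)) - 4 = (2 + V² + V/2) - 4 = -2 + V² + V/2)
(16 + G(-2))² = (16 + (-2 + (-2)² + (½)*(-2)))² = (16 + (-2 + 4 - 1))² = (16 + 1)² = 17² = 289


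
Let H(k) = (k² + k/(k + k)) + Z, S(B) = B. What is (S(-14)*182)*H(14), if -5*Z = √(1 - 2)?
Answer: -500682 + 2548*I/5 ≈ -5.0068e+5 + 509.6*I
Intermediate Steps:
Z = -I/5 (Z = -√(1 - 2)/5 = -I/5 ≈ -0.2*I)
H(k) = ½ + k² - I/5 (H(k) = (k² + k/(k + k)) - I/5 = (k² + k/((2*k))) - I/5 = (k² + (1/(2*k))*k) - I/5 = (k² + ½) - I/5 = (½ + k²) - I/5 = ½ + k² - I/5)
(S(-14)*182)*H(14) = (-14*182)*(½ + 14² - I/5) = -2548*(½ + 196 - I/5) = -2548*(393/2 - I/5) = -500682 + 2548*I/5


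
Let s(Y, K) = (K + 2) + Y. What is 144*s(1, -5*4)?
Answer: -2448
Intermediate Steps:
s(Y, K) = 2 + K + Y (s(Y, K) = (2 + K) + Y = 2 + K + Y)
144*s(1, -5*4) = 144*(2 - 5*4 + 1) = 144*(2 - 20 + 1) = 144*(-17) = -2448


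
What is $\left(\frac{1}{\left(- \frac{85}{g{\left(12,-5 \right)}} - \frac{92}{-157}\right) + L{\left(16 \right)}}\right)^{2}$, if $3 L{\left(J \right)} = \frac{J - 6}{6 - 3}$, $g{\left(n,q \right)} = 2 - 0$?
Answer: $\frac{7986276}{13296165481} \approx 0.00060065$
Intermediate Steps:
$g{\left(n,q \right)} = 2$ ($g{\left(n,q \right)} = 2 + 0 = 2$)
$L{\left(J \right)} = - \frac{2}{3} + \frac{J}{9}$ ($L{\left(J \right)} = \frac{\left(J - 6\right) \frac{1}{6 - 3}}{3} = \frac{\left(-6 + J\right) \frac{1}{3}}{3} = \frac{-2 + \frac{J}{3}}{3} = - \frac{2}{3} + \frac{J}{9}$)
$\left(\frac{1}{\left(- \frac{85}{g{\left(12,-5 \right)}} - \frac{92}{-157}\right) + L{\left(16 \right)}}\right)^{2} = \left(\frac{1}{\left(- \frac{85}{2} - \frac{92}{-157}\right) + \left(- \frac{2}{3} + \frac{1}{9} \cdot 16\right)}\right)^{2} = \left(\frac{1}{\left(\left(-85\right) \frac{1}{2} - - \frac{92}{157}\right) + \left(- \frac{2}{3} + \frac{16}{9}\right)}\right)^{2} = \left(\frac{1}{\left(- \frac{85}{2} + \frac{92}{157}\right) + \frac{10}{9}}\right)^{2} = \left(\frac{1}{- \frac{13161}{314} + \frac{10}{9}}\right)^{2} = \left(\frac{1}{- \frac{115309}{2826}}\right)^{2} = \left(- \frac{2826}{115309}\right)^{2} = \frac{7986276}{13296165481}$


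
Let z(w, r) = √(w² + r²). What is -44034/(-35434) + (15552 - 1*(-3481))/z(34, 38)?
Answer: 22017/17717 + 19033*√26/260 ≈ 374.51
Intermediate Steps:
z(w, r) = √(r² + w²)
-44034/(-35434) + (15552 - 1*(-3481))/z(34, 38) = -44034/(-35434) + (15552 - 1*(-3481))/(√(38² + 34²)) = -44034*(-1/35434) + (15552 + 3481)/(√(1444 + 1156)) = 22017/17717 + 19033/(√2600) = 22017/17717 + 19033/((10*√26)) = 22017/17717 + 19033*(√26/260) = 22017/17717 + 19033*√26/260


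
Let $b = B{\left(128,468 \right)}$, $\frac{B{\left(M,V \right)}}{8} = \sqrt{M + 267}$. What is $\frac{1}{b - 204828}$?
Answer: $- \frac{51207}{10488621076} - \frac{\sqrt{395}}{5244310538} \approx -4.8859 \cdot 10^{-6}$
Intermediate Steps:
$B{\left(M,V \right)} = 8 \sqrt{267 + M}$ ($B{\left(M,V \right)} = 8 \sqrt{M + 267} = 8 \sqrt{267 + M}$)
$b = 8 \sqrt{395}$ ($b = 8 \sqrt{267 + 128} = 8 \sqrt{395} \approx 159.0$)
$\frac{1}{b - 204828} = \frac{1}{8 \sqrt{395} - 204828} = \frac{1}{-204828 + 8 \sqrt{395}}$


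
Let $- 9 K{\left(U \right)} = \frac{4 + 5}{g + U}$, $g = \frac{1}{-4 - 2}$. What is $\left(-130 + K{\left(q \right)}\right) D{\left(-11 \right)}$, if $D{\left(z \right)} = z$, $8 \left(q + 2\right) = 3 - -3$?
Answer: $\frac{24178}{17} \approx 1422.2$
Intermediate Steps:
$q = - \frac{5}{4}$ ($q = -2 + \frac{3 - -3}{8} = -2 + \frac{3 + 3}{8} = -2 + \frac{1}{8} \cdot 6 = -2 + \frac{3}{4} = - \frac{5}{4} \approx -1.25$)
$g = - \frac{1}{6}$ ($g = \frac{1}{-6} = - \frac{1}{6} \approx -0.16667$)
$K{\left(U \right)} = - \frac{1}{- \frac{1}{6} + U}$ ($K{\left(U \right)} = - \frac{\left(4 + 5\right) \frac{1}{- \frac{1}{6} + U}}{9} = - \frac{9 \frac{1}{- \frac{1}{6} + U}}{9} = - \frac{1}{- \frac{1}{6} + U}$)
$\left(-130 + K{\left(q \right)}\right) D{\left(-11 \right)} = \left(-130 - \frac{6}{-1 + 6 \left(- \frac{5}{4}\right)}\right) \left(-11\right) = \left(-130 - \frac{6}{-1 - \frac{15}{2}}\right) \left(-11\right) = \left(-130 - \frac{6}{- \frac{17}{2}}\right) \left(-11\right) = \left(-130 - - \frac{12}{17}\right) \left(-11\right) = \left(-130 + \frac{12}{17}\right) \left(-11\right) = \left(- \frac{2198}{17}\right) \left(-11\right) = \frac{24178}{17}$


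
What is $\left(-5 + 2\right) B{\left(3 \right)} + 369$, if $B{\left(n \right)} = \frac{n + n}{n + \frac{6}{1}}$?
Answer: $367$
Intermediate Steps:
$B{\left(n \right)} = \frac{2 n}{6 + n}$ ($B{\left(n \right)} = \frac{2 n}{n + 6 \cdot 1} = \frac{2 n}{n + 6} = \frac{2 n}{6 + n}$)
$\left(-5 + 2\right) B{\left(3 \right)} + 369 = \left(-5 + 2\right) 2 \cdot 3 \frac{1}{6 + 3} + 369 = - 3 \cdot 2 \cdot 3 \cdot \frac{1}{9} + 369 = \left(-3\right) \frac{2}{3} + 369 = -2 + 369 = 367$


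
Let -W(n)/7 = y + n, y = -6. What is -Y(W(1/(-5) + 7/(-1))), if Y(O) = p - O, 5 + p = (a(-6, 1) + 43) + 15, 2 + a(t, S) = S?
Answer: 202/5 ≈ 40.400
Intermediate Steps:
a(t, S) = -2 + S
W(n) = 42 - 7*n (W(n) = -7*(-6 + n) = 42 - 7*n)
p = 52 (p = -5 + (((-2 + 1) + 43) + 15) = -5 + ((-1 + 43) + 15) = -5 + (42 + 15) = -5 + 57 = 52)
Y(O) = 52 - O
-Y(W(1/(-5) + 7/(-1))) = -(52 - (42 - 7*(1/(-5) + 7/(-1)))) = -(52 - (42 - 7*(1*(-⅕) + 7*(-1)))) = -(52 - (42 - 7*(-⅕ - 7))) = -(52 - (42 - 7*(-36/5))) = -(52 - (42 + 252/5)) = -(52 - 1*462/5) = -(52 - 462/5) = -1*(-202/5) = 202/5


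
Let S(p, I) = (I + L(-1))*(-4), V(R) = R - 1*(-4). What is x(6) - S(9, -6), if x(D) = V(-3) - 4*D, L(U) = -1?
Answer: -51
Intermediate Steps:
V(R) = 4 + R (V(R) = R + 4 = 4 + R)
x(D) = 1 - 4*D (x(D) = (4 - 3) - 4*D = 1 - 4*D)
S(p, I) = 4 - 4*I (S(p, I) = (I - 1)*(-4) = (-1 + I)*(-4) = 4 - 4*I)
x(6) - S(9, -6) = (1 - 4*6) - (4 - 4*(-6)) = (1 - 24) - (4 + 24) = -23 - 1*28 = -23 - 28 = -51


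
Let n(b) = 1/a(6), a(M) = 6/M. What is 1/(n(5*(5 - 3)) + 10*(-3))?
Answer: -1/29 ≈ -0.034483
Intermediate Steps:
n(b) = 1 (n(b) = 1/(6/6) = 1/(6*(⅙)) = 1/1 = 1)
1/(n(5*(5 - 3)) + 10*(-3)) = 1/(1 + 10*(-3)) = 1/(1 - 30) = 1/(-29) = -1/29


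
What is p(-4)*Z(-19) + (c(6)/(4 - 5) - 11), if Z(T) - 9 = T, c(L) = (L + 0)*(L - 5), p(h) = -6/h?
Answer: -32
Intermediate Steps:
c(L) = L*(-5 + L)
Z(T) = 9 + T
p(-4)*Z(-19) + (c(6)/(4 - 5) - 11) = (-6/(-4))*(9 - 19) + ((6*(-5 + 6))/(4 - 5) - 11) = -6*(-¼)*(-10) + ((6*1)/(-1) - 11) = (3/2)*(-10) + (-1*6 - 11) = -15 + (-6 - 11) = -15 - 17 = -32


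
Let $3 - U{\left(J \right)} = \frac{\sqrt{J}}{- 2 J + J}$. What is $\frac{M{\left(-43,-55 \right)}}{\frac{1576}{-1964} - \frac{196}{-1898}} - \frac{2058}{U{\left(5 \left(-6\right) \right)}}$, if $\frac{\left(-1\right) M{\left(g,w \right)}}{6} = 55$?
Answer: $\frac{5 \left(- 209172294 i + 5125549 \sqrt{30}\right)}{54298 \left(\sqrt{30} + 90 i\right)} \approx -211.49 - 41.595 i$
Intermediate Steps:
$M{\left(g,w \right)} = -330$ ($M{\left(g,w \right)} = \left(-6\right) 55 = -330$)
$U{\left(J \right)} = 3 + \frac{1}{\sqrt{J}}$ ($U{\left(J \right)} = 3 - \frac{\sqrt{J}}{- 2 J + J} = 3 - \frac{\sqrt{J}}{\left(-1\right) J} = 3 - - \frac{1}{J} \sqrt{J} = 3 - - \frac{1}{\sqrt{J}} = 3 + \frac{1}{\sqrt{J}}$)
$\frac{M{\left(-43,-55 \right)}}{\frac{1576}{-1964} - \frac{196}{-1898}} - \frac{2058}{U{\left(5 \left(-6\right) \right)}} = - \frac{330}{\frac{1576}{-1964} - \frac{196}{-1898}} - \frac{2058}{3 + \frac{1}{\sqrt{5 \left(-6\right)}}} = - \frac{330}{1576 \left(- \frac{1}{1964}\right) - - \frac{98}{949}} - \frac{2058}{3 + \frac{1}{\sqrt{-30}}} = - \frac{330}{- \frac{394}{491} + \frac{98}{949}} - \frac{2058}{3 - \frac{i \sqrt{30}}{30}} = - \frac{330}{- \frac{325788}{465959}} - \frac{2058}{3 - \frac{i \sqrt{30}}{30}} = \left(-330\right) \left(- \frac{465959}{325788}\right) - \frac{2058}{3 - \frac{i \sqrt{30}}{30}} = \frac{25627745}{54298} - \frac{2058}{3 - \frac{i \sqrt{30}}{30}}$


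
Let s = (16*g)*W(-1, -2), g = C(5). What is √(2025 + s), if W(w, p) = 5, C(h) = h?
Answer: 5*√97 ≈ 49.244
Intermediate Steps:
g = 5
s = 400 (s = (16*5)*5 = 80*5 = 400)
√(2025 + s) = √(2025 + 400) = √2425 = 5*√97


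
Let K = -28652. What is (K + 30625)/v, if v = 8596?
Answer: 1973/8596 ≈ 0.22953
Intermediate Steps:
(K + 30625)/v = (-28652 + 30625)/8596 = 1973*(1/8596) = 1973/8596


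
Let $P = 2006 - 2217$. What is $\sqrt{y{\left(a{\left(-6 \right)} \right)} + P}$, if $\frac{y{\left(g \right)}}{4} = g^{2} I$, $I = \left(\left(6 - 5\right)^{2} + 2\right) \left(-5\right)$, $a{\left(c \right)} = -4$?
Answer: $i \sqrt{1171} \approx 34.22 i$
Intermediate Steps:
$I = -15$ ($I = \left(1^{2} + 2\right) \left(-5\right) = \left(1 + 2\right) \left(-5\right) = 3 \left(-5\right) = -15$)
$y{\left(g \right)} = - 60 g^{2}$ ($y{\left(g \right)} = 4 g^{2} \left(-15\right) = 4 \left(- 15 g^{2}\right) = - 60 g^{2}$)
$P = -211$ ($P = 2006 - 2217 = -211$)
$\sqrt{y{\left(a{\left(-6 \right)} \right)} + P} = \sqrt{- 60 \left(-4\right)^{2} - 211} = \sqrt{\left(-60\right) 16 - 211} = \sqrt{-960 - 211} = \sqrt{-1171} = i \sqrt{1171}$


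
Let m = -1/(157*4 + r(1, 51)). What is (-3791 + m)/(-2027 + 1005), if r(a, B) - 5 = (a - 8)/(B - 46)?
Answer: 11971983/3227476 ≈ 3.7094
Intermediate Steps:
r(a, B) = 5 + (-8 + a)/(-46 + B) (r(a, B) = 5 + (a - 8)/(B - 46) = 5 + (-8 + a)/(-46 + B))
m = -5/3158 (m = -1/(157*4 + (-238 + 1 + 5*51)/(-46 + 51)) = -1/(628 + (-238 + 1 + 255)/5) = -1/(628 + (⅕)*18) = -1/(628 + 18/5) = -1/3158/5 = -1*5/3158 = -5/3158 ≈ -0.0015833)
(-3791 + m)/(-2027 + 1005) = (-3791 - 5/3158)/(-2027 + 1005) = -11971983/3158/(-1022) = -11971983/3158*(-1/1022) = 11971983/3227476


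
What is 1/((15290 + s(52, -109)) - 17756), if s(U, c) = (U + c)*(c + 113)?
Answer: -1/2694 ≈ -0.00037120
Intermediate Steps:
s(U, c) = (113 + c)*(U + c) (s(U, c) = (U + c)*(113 + c) = (113 + c)*(U + c))
1/((15290 + s(52, -109)) - 17756) = 1/((15290 + ((-109)² + 113*52 + 113*(-109) + 52*(-109))) - 17756) = 1/((15290 + (11881 + 5876 - 12317 - 5668)) - 17756) = 1/((15290 - 228) - 17756) = 1/(15062 - 17756) = 1/(-2694) = -1/2694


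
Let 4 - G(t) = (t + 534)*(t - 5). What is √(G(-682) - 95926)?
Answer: I*√197598 ≈ 444.52*I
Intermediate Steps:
G(t) = 4 - (-5 + t)*(534 + t) (G(t) = 4 - (t + 534)*(t - 5) = 4 - (534 + t)*(-5 + t) = 4 - (-5 + t)*(534 + t))
√(G(-682) - 95926) = √((2674 - 1*(-682)² - 529*(-682)) - 95926) = √((2674 - 1*465124 + 360778) - 95926) = √((2674 - 465124 + 360778) - 95926) = √(-101672 - 95926) = √(-197598) = I*√197598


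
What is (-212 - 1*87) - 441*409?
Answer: -180668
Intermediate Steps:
(-212 - 1*87) - 441*409 = (-212 - 87) - 180369 = -299 - 180369 = -180668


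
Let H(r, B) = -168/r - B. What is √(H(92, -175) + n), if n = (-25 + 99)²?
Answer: √2988413/23 ≈ 75.161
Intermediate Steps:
H(r, B) = -B - 168/r
n = 5476 (n = 74² = 5476)
√(H(92, -175) + n) = √((-1*(-175) - 168/92) + 5476) = √((175 - 168*1/92) + 5476) = √((175 - 42/23) + 5476) = √(3983/23 + 5476) = √(129931/23) = √2988413/23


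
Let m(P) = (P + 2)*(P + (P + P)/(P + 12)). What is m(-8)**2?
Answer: 5184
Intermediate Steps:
m(P) = (2 + P)*(P + 2*P/(12 + P)) (m(P) = (2 + P)*(P + (2*P)/(12 + P)) = (2 + P)*(P + 2*P/(12 + P)))
m(-8)**2 = (-8*(28 + (-8)**2 + 16*(-8))/(12 - 8))**2 = (-8*(28 + 64 - 128)/4)**2 = (-8*1/4*(-36))**2 = 72**2 = 5184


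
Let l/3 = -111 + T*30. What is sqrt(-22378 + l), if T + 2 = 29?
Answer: I*sqrt(20281) ≈ 142.41*I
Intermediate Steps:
T = 27 (T = -2 + 29 = 27)
l = 2097 (l = 3*(-111 + 27*30) = 3*(-111 + 810) = 3*699 = 2097)
sqrt(-22378 + l) = sqrt(-22378 + 2097) = sqrt(-20281) = I*sqrt(20281)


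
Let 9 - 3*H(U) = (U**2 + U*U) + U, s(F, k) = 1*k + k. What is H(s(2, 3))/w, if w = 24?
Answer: -23/24 ≈ -0.95833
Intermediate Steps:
s(F, k) = 2*k (s(F, k) = k + k = 2*k)
H(U) = 3 - 2*U**2/3 - U/3 (H(U) = 3 - ((U**2 + U*U) + U)/3 = 3 - ((U**2 + U**2) + U)/3 = 3 - (2*U**2 + U)/3 = 3 - (U + 2*U**2)/3 = 3 + (-2*U**2/3 - U/3) = 3 - 2*U**2/3 - U/3)
H(s(2, 3))/w = (3 - 2*(2*3)**2/3 - 2*3/3)/24 = (3 - 2/3*6**2 - 1/3*6)*(1/24) = (3 - 2/3*36 - 2)*(1/24) = (3 - 24 - 2)*(1/24) = -23*1/24 = -23/24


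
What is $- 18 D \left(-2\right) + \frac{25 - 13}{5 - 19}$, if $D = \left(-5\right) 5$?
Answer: $- \frac{6306}{7} \approx -900.86$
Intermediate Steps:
$D = -25$
$- 18 D \left(-2\right) + \frac{25 - 13}{5 - 19} = - 18 \left(\left(-25\right) \left(-2\right)\right) + \frac{25 - 13}{5 - 19} = \left(-18\right) 50 + \frac{12}{-14} = -900 + 12 \left(- \frac{1}{14}\right) = -900 - \frac{6}{7} = - \frac{6306}{7}$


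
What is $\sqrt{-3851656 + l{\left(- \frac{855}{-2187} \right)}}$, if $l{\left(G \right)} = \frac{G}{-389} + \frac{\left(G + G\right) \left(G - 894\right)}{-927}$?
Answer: $\frac{7 i \sqrt{67062545840267187131}}{29208843} \approx 1962.6 i$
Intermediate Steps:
$l{\left(G \right)} = - \frac{G}{389} - \frac{2 G \left(-894 + G\right)}{927}$ ($l{\left(G \right)} = G \left(- \frac{1}{389}\right) + 2 G \left(-894 + G\right) \left(- \frac{1}{927}\right) = - \frac{G}{389} + 2 G \left(-894 + G\right) \left(- \frac{1}{927}\right) = - \frac{G}{389} - \frac{2 G \left(-894 + G\right)}{927}$)
$\sqrt{-3851656 + l{\left(- \frac{855}{-2187} \right)}} = \sqrt{-3851656 + \frac{- \frac{855}{-2187} \left(694605 - 778 \left(- \frac{855}{-2187}\right)\right)}{360603}} = \sqrt{-3851656 + \frac{\left(-855\right) \left(- \frac{1}{2187}\right) \left(694605 - 778 \left(\left(-855\right) \left(- \frac{1}{2187}\right)\right)\right)}{360603}} = \sqrt{-3851656 + \frac{1}{360603} \cdot \frac{95}{243} \left(694605 - \frac{73910}{243}\right)} = \sqrt{-3851656 + \frac{1}{360603} \cdot \frac{95}{243} \cdot \frac{168715105}{243}} = \sqrt{-3851656 + \frac{16027934975}{21293246547}} = \sqrt{- \frac{82014244794296857}{21293246547}} = \frac{7 i \sqrt{67062545840267187131}}{29208843}$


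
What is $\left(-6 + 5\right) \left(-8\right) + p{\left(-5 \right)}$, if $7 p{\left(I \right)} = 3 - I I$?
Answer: $\frac{34}{7} \approx 4.8571$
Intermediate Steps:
$p{\left(I \right)} = \frac{3}{7} - \frac{I^{2}}{7}$ ($p{\left(I \right)} = \frac{3 - I I}{7} = \frac{3 - I^{2}}{7} = \frac{3}{7} - \frac{I^{2}}{7}$)
$\left(-6 + 5\right) \left(-8\right) + p{\left(-5 \right)} = \left(-6 + 5\right) \left(-8\right) + \left(\frac{3}{7} - \frac{\left(-5\right)^{2}}{7}\right) = \left(-1\right) \left(-8\right) + \left(\frac{3}{7} - \frac{25}{7}\right) = 8 + \left(\frac{3}{7} - \frac{25}{7}\right) = 8 - \frac{22}{7} = \frac{34}{7}$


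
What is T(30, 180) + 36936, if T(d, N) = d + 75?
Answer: 37041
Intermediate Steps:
T(d, N) = 75 + d
T(30, 180) + 36936 = (75 + 30) + 36936 = 105 + 36936 = 37041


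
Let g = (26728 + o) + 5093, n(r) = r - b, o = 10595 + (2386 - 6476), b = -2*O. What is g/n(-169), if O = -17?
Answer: -38326/203 ≈ -188.80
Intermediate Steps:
b = 34 (b = -2*(-17) = 34)
o = 6505 (o = 10595 - 4090 = 6505)
n(r) = -34 + r (n(r) = r - 1*34 = r - 34 = -34 + r)
g = 38326 (g = (26728 + 6505) + 5093 = 33233 + 5093 = 38326)
g/n(-169) = 38326/(-34 - 169) = 38326/(-203) = 38326*(-1/203) = -38326/203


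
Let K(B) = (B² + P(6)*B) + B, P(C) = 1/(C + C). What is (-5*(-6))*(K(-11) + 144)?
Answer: 15185/2 ≈ 7592.5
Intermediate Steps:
P(C) = 1/(2*C)
K(B) = B² + 13*B/12 (K(B) = (B² + ((½)/6)*B) + B = (B² + ((½)*(⅙))*B) + B = (B² + B/12) + B = B² + 13*B/12)
(-5*(-6))*(K(-11) + 144) = (-5*(-6))*((1/12)*(-11)*(13 + 12*(-11)) + 144) = 30*((1/12)*(-11)*(13 - 132) + 144) = 30*((1/12)*(-11)*(-119) + 144) = 30*(1309/12 + 144) = 30*(3037/12) = 15185/2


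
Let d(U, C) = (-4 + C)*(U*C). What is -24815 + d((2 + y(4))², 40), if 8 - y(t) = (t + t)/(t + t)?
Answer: 91825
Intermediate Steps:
y(t) = 7 (y(t) = 8 - (t + t)/(t + t) = 8 - 2*t/(2*t) = 8 - 2*t*1/(2*t) = 8 - 1*1 = 8 - 1 = 7)
d(U, C) = C*U*(-4 + C) (d(U, C) = (-4 + C)*(C*U) = C*U*(-4 + C))
-24815 + d((2 + y(4))², 40) = -24815 + 40*(2 + 7)²*(-4 + 40) = -24815 + 40*9²*36 = -24815 + 40*81*36 = -24815 + 116640 = 91825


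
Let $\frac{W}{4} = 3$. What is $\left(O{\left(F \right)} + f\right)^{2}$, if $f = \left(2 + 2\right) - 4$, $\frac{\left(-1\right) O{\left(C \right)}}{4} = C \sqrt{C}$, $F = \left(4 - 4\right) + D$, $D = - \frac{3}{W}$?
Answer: $- \frac{1}{4} \approx -0.25$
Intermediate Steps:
$W = 12$ ($W = 4 \cdot 3 = 12$)
$D = - \frac{1}{4}$ ($D = - \frac{3}{12} = \left(-3\right) \frac{1}{12} = - \frac{1}{4} \approx -0.25$)
$F = - \frac{1}{4}$ ($F = \left(4 - 4\right) - \frac{1}{4} = 0 - \frac{1}{4} = - \frac{1}{4} \approx -0.25$)
$O{\left(C \right)} = - 4 C^{\frac{3}{2}}$ ($O{\left(C \right)} = - 4 C \sqrt{C} = - 4 C^{\frac{3}{2}}$)
$f = 0$ ($f = 4 - 4 = 0$)
$\left(O{\left(F \right)} + f\right)^{2} = \left(- 4 \left(- \frac{1}{4}\right)^{\frac{3}{2}} + 0\right)^{2} = \left(- 4 \left(- \frac{i}{8}\right) + 0\right)^{2} = \left(\frac{i}{2} + 0\right)^{2} = \left(\frac{i}{2}\right)^{2} = - \frac{1}{4}$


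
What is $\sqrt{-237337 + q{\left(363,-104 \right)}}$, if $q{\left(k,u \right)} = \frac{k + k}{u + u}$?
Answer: $\frac{i \sqrt{641768686}}{52} \approx 487.18 i$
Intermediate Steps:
$q{\left(k,u \right)} = \frac{k}{u}$ ($q{\left(k,u \right)} = \frac{2 k}{2 u} = 2 k \frac{1}{2 u} = \frac{k}{u}$)
$\sqrt{-237337 + q{\left(363,-104 \right)}} = \sqrt{-237337 + \frac{363}{-104}} = \sqrt{-237337 + 363 \left(- \frac{1}{104}\right)} = \sqrt{-237337 - \frac{363}{104}} = \sqrt{- \frac{24683411}{104}} = \frac{i \sqrt{641768686}}{52}$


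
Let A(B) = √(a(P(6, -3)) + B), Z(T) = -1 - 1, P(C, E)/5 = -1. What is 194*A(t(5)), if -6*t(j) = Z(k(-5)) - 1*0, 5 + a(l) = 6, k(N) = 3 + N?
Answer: 388*√3/3 ≈ 224.01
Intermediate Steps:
P(C, E) = -5 (P(C, E) = 5*(-1) = -5)
Z(T) = -2
a(l) = 1 (a(l) = -5 + 6 = 1)
t(j) = ⅓ (t(j) = -(-2 - 1*0)/6 = -(-2 + 0)/6 = -⅙*(-2) = ⅓)
A(B) = √(1 + B)
194*A(t(5)) = 194*√(1 + ⅓) = 194*√(4/3) = 194*(2*√3/3) = 388*√3/3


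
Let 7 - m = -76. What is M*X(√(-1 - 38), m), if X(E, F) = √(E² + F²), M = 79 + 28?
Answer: 535*√274 ≈ 8855.8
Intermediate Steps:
m = 83 (m = 7 - 1*(-76) = 7 + 76 = 83)
M = 107
M*X(√(-1 - 38), m) = 107*√((√(-1 - 38))² + 83²) = 107*√((√(-39))² + 6889) = 107*√((I*√39)² + 6889) = 107*√(-39 + 6889) = 107*√6850 = 107*(5*√274) = 535*√274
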